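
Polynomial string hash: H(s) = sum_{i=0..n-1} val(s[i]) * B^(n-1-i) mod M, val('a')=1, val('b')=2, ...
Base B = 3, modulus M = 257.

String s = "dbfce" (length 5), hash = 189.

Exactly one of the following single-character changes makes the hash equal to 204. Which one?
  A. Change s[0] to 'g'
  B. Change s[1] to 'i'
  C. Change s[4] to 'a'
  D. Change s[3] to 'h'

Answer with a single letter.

Option A: s[0]='d'->'g', delta=(7-4)*3^4 mod 257 = 243, hash=189+243 mod 257 = 175
Option B: s[1]='b'->'i', delta=(9-2)*3^3 mod 257 = 189, hash=189+189 mod 257 = 121
Option C: s[4]='e'->'a', delta=(1-5)*3^0 mod 257 = 253, hash=189+253 mod 257 = 185
Option D: s[3]='c'->'h', delta=(8-3)*3^1 mod 257 = 15, hash=189+15 mod 257 = 204 <-- target

Answer: D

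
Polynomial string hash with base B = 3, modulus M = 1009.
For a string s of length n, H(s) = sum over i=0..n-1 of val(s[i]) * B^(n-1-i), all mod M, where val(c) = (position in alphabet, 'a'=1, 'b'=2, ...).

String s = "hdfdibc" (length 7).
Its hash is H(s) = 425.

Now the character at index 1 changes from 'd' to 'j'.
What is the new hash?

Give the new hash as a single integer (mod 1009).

Answer: 874

Derivation:
val('d') = 4, val('j') = 10
Position k = 1, exponent = n-1-k = 5
B^5 mod M = 3^5 mod 1009 = 243
Delta = (10 - 4) * 243 mod 1009 = 449
New hash = (425 + 449) mod 1009 = 874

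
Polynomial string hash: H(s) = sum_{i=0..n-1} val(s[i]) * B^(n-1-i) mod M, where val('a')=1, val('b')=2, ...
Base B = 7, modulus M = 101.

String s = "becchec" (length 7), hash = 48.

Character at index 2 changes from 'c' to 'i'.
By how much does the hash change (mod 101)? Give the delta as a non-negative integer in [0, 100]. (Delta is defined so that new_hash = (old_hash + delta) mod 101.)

Delta formula: (val(new) - val(old)) * B^(n-1-k) mod M
  val('i') - val('c') = 9 - 3 = 6
  B^(n-1-k) = 7^4 mod 101 = 78
  Delta = 6 * 78 mod 101 = 64

Answer: 64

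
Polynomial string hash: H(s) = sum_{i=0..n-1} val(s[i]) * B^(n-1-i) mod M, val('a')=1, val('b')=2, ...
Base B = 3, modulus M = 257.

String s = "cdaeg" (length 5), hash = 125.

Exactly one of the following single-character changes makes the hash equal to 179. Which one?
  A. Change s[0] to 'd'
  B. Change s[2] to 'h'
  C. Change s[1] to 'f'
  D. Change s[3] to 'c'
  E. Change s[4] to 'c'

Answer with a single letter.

Option A: s[0]='c'->'d', delta=(4-3)*3^4 mod 257 = 81, hash=125+81 mod 257 = 206
Option B: s[2]='a'->'h', delta=(8-1)*3^2 mod 257 = 63, hash=125+63 mod 257 = 188
Option C: s[1]='d'->'f', delta=(6-4)*3^3 mod 257 = 54, hash=125+54 mod 257 = 179 <-- target
Option D: s[3]='e'->'c', delta=(3-5)*3^1 mod 257 = 251, hash=125+251 mod 257 = 119
Option E: s[4]='g'->'c', delta=(3-7)*3^0 mod 257 = 253, hash=125+253 mod 257 = 121

Answer: C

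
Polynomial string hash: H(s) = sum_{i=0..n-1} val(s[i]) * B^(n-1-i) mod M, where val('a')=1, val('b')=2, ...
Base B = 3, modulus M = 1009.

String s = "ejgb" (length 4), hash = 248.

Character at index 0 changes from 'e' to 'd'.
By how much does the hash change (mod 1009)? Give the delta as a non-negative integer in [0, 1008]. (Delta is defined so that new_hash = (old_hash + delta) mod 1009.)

Answer: 982

Derivation:
Delta formula: (val(new) - val(old)) * B^(n-1-k) mod M
  val('d') - val('e') = 4 - 5 = -1
  B^(n-1-k) = 3^3 mod 1009 = 27
  Delta = -1 * 27 mod 1009 = 982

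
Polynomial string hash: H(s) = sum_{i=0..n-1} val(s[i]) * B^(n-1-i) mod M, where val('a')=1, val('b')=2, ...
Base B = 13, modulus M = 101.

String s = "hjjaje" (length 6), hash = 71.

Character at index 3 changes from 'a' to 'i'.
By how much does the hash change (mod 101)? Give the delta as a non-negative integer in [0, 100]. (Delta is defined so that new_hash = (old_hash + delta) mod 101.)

Delta formula: (val(new) - val(old)) * B^(n-1-k) mod M
  val('i') - val('a') = 9 - 1 = 8
  B^(n-1-k) = 13^2 mod 101 = 68
  Delta = 8 * 68 mod 101 = 39

Answer: 39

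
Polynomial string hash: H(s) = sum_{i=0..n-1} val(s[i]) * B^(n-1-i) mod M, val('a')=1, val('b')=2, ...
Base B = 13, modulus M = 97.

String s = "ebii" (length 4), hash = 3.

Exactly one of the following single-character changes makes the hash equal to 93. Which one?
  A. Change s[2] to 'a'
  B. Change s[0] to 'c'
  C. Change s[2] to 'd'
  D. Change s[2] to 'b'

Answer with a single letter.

Option A: s[2]='i'->'a', delta=(1-9)*13^1 mod 97 = 90, hash=3+90 mod 97 = 93 <-- target
Option B: s[0]='e'->'c', delta=(3-5)*13^3 mod 97 = 68, hash=3+68 mod 97 = 71
Option C: s[2]='i'->'d', delta=(4-9)*13^1 mod 97 = 32, hash=3+32 mod 97 = 35
Option D: s[2]='i'->'b', delta=(2-9)*13^1 mod 97 = 6, hash=3+6 mod 97 = 9

Answer: A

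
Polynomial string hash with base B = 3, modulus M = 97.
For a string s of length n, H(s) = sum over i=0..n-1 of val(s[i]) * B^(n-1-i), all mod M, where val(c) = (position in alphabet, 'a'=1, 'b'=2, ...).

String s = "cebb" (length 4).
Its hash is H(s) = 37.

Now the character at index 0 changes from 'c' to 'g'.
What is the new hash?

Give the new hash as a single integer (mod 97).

Answer: 48

Derivation:
val('c') = 3, val('g') = 7
Position k = 0, exponent = n-1-k = 3
B^3 mod M = 3^3 mod 97 = 27
Delta = (7 - 3) * 27 mod 97 = 11
New hash = (37 + 11) mod 97 = 48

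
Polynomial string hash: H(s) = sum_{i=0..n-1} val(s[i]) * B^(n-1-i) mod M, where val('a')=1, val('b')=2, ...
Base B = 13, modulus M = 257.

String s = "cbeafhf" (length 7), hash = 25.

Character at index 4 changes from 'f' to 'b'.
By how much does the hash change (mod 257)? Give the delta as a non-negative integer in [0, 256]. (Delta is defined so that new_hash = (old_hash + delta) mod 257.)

Delta formula: (val(new) - val(old)) * B^(n-1-k) mod M
  val('b') - val('f') = 2 - 6 = -4
  B^(n-1-k) = 13^2 mod 257 = 169
  Delta = -4 * 169 mod 257 = 95

Answer: 95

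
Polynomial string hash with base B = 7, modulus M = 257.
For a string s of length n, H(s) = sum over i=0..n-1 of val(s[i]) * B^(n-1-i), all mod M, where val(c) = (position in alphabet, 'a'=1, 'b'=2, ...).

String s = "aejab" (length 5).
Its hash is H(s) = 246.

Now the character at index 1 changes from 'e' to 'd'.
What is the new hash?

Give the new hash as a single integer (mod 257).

Answer: 160

Derivation:
val('e') = 5, val('d') = 4
Position k = 1, exponent = n-1-k = 3
B^3 mod M = 7^3 mod 257 = 86
Delta = (4 - 5) * 86 mod 257 = 171
New hash = (246 + 171) mod 257 = 160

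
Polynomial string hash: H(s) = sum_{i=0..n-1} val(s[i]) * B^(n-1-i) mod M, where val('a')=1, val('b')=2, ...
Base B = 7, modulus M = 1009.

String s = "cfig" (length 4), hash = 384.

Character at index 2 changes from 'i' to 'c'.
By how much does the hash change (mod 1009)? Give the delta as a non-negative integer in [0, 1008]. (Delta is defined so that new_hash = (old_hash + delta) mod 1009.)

Delta formula: (val(new) - val(old)) * B^(n-1-k) mod M
  val('c') - val('i') = 3 - 9 = -6
  B^(n-1-k) = 7^1 mod 1009 = 7
  Delta = -6 * 7 mod 1009 = 967

Answer: 967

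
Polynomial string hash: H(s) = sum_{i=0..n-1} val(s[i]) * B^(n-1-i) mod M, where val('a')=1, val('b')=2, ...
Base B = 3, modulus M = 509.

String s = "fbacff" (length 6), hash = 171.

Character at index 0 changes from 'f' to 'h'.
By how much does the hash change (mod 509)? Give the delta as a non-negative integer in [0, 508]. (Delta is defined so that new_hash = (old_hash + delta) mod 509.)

Delta formula: (val(new) - val(old)) * B^(n-1-k) mod M
  val('h') - val('f') = 8 - 6 = 2
  B^(n-1-k) = 3^5 mod 509 = 243
  Delta = 2 * 243 mod 509 = 486

Answer: 486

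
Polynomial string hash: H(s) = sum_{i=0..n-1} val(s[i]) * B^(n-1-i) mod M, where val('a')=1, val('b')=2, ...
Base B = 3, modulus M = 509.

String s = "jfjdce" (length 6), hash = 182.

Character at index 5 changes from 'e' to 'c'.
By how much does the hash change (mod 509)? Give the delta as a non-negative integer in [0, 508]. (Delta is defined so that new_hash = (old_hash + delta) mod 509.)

Answer: 507

Derivation:
Delta formula: (val(new) - val(old)) * B^(n-1-k) mod M
  val('c') - val('e') = 3 - 5 = -2
  B^(n-1-k) = 3^0 mod 509 = 1
  Delta = -2 * 1 mod 509 = 507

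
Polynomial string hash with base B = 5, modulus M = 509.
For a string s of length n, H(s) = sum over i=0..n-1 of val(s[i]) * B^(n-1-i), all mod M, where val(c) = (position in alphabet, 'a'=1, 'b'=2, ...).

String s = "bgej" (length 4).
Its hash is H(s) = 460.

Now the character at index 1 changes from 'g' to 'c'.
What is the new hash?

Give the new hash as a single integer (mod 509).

val('g') = 7, val('c') = 3
Position k = 1, exponent = n-1-k = 2
B^2 mod M = 5^2 mod 509 = 25
Delta = (3 - 7) * 25 mod 509 = 409
New hash = (460 + 409) mod 509 = 360

Answer: 360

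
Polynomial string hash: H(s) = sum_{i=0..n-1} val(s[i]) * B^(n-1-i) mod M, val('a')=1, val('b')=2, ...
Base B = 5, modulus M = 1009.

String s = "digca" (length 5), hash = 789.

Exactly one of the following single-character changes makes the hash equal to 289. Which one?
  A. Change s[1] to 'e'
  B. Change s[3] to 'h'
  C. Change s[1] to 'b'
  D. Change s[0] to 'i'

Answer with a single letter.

Answer: A

Derivation:
Option A: s[1]='i'->'e', delta=(5-9)*5^3 mod 1009 = 509, hash=789+509 mod 1009 = 289 <-- target
Option B: s[3]='c'->'h', delta=(8-3)*5^1 mod 1009 = 25, hash=789+25 mod 1009 = 814
Option C: s[1]='i'->'b', delta=(2-9)*5^3 mod 1009 = 134, hash=789+134 mod 1009 = 923
Option D: s[0]='d'->'i', delta=(9-4)*5^4 mod 1009 = 98, hash=789+98 mod 1009 = 887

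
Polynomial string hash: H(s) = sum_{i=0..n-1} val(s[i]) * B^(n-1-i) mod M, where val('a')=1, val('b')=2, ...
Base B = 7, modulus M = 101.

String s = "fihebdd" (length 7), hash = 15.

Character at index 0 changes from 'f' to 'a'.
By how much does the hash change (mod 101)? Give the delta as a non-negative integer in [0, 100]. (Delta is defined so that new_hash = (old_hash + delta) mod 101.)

Delta formula: (val(new) - val(old)) * B^(n-1-k) mod M
  val('a') - val('f') = 1 - 6 = -5
  B^(n-1-k) = 7^6 mod 101 = 85
  Delta = -5 * 85 mod 101 = 80

Answer: 80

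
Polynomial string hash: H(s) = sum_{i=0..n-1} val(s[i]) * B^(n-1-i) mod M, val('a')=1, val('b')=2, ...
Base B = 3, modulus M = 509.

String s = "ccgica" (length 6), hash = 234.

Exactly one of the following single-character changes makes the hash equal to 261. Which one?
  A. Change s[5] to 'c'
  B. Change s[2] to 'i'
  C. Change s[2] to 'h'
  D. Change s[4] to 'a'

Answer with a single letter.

Answer: C

Derivation:
Option A: s[5]='a'->'c', delta=(3-1)*3^0 mod 509 = 2, hash=234+2 mod 509 = 236
Option B: s[2]='g'->'i', delta=(9-7)*3^3 mod 509 = 54, hash=234+54 mod 509 = 288
Option C: s[2]='g'->'h', delta=(8-7)*3^3 mod 509 = 27, hash=234+27 mod 509 = 261 <-- target
Option D: s[4]='c'->'a', delta=(1-3)*3^1 mod 509 = 503, hash=234+503 mod 509 = 228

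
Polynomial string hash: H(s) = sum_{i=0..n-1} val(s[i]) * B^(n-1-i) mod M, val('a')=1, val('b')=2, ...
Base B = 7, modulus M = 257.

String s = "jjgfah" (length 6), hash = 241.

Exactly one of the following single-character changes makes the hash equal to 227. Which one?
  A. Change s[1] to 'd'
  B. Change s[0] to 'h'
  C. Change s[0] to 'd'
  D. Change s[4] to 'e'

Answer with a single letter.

Answer: A

Derivation:
Option A: s[1]='j'->'d', delta=(4-10)*7^4 mod 257 = 243, hash=241+243 mod 257 = 227 <-- target
Option B: s[0]='j'->'h', delta=(8-10)*7^5 mod 257 = 53, hash=241+53 mod 257 = 37
Option C: s[0]='j'->'d', delta=(4-10)*7^5 mod 257 = 159, hash=241+159 mod 257 = 143
Option D: s[4]='a'->'e', delta=(5-1)*7^1 mod 257 = 28, hash=241+28 mod 257 = 12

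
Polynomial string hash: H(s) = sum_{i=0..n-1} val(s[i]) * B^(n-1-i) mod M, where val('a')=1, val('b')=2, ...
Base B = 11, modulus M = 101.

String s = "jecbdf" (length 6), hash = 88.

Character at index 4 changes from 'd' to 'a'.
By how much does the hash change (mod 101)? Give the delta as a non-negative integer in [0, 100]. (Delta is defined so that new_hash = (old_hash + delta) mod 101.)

Delta formula: (val(new) - val(old)) * B^(n-1-k) mod M
  val('a') - val('d') = 1 - 4 = -3
  B^(n-1-k) = 11^1 mod 101 = 11
  Delta = -3 * 11 mod 101 = 68

Answer: 68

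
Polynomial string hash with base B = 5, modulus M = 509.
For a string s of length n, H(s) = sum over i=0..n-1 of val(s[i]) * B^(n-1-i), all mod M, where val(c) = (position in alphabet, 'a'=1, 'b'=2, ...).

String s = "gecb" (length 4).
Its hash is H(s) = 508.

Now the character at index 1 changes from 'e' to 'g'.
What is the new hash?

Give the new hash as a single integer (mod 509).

val('e') = 5, val('g') = 7
Position k = 1, exponent = n-1-k = 2
B^2 mod M = 5^2 mod 509 = 25
Delta = (7 - 5) * 25 mod 509 = 50
New hash = (508 + 50) mod 509 = 49

Answer: 49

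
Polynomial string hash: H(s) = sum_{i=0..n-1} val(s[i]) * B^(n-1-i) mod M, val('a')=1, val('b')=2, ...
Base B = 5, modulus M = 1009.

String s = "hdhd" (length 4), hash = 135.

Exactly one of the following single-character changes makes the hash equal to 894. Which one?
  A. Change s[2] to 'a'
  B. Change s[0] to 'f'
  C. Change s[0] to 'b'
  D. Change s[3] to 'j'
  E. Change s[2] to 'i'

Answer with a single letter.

Answer: B

Derivation:
Option A: s[2]='h'->'a', delta=(1-8)*5^1 mod 1009 = 974, hash=135+974 mod 1009 = 100
Option B: s[0]='h'->'f', delta=(6-8)*5^3 mod 1009 = 759, hash=135+759 mod 1009 = 894 <-- target
Option C: s[0]='h'->'b', delta=(2-8)*5^3 mod 1009 = 259, hash=135+259 mod 1009 = 394
Option D: s[3]='d'->'j', delta=(10-4)*5^0 mod 1009 = 6, hash=135+6 mod 1009 = 141
Option E: s[2]='h'->'i', delta=(9-8)*5^1 mod 1009 = 5, hash=135+5 mod 1009 = 140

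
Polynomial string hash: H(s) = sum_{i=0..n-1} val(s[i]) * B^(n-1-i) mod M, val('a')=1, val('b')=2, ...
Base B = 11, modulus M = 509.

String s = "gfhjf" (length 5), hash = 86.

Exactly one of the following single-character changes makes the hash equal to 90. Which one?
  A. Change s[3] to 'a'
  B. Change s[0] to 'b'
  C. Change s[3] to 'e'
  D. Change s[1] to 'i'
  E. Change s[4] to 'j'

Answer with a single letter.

Option A: s[3]='j'->'a', delta=(1-10)*11^1 mod 509 = 410, hash=86+410 mod 509 = 496
Option B: s[0]='g'->'b', delta=(2-7)*11^4 mod 509 = 91, hash=86+91 mod 509 = 177
Option C: s[3]='j'->'e', delta=(5-10)*11^1 mod 509 = 454, hash=86+454 mod 509 = 31
Option D: s[1]='f'->'i', delta=(9-6)*11^3 mod 509 = 430, hash=86+430 mod 509 = 7
Option E: s[4]='f'->'j', delta=(10-6)*11^0 mod 509 = 4, hash=86+4 mod 509 = 90 <-- target

Answer: E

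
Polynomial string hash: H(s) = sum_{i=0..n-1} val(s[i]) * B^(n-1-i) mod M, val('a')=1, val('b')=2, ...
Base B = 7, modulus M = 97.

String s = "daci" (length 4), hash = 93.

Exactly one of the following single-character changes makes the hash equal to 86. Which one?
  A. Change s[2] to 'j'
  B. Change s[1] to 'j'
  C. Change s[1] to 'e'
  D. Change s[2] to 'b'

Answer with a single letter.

Answer: D

Derivation:
Option A: s[2]='c'->'j', delta=(10-3)*7^1 mod 97 = 49, hash=93+49 mod 97 = 45
Option B: s[1]='a'->'j', delta=(10-1)*7^2 mod 97 = 53, hash=93+53 mod 97 = 49
Option C: s[1]='a'->'e', delta=(5-1)*7^2 mod 97 = 2, hash=93+2 mod 97 = 95
Option D: s[2]='c'->'b', delta=(2-3)*7^1 mod 97 = 90, hash=93+90 mod 97 = 86 <-- target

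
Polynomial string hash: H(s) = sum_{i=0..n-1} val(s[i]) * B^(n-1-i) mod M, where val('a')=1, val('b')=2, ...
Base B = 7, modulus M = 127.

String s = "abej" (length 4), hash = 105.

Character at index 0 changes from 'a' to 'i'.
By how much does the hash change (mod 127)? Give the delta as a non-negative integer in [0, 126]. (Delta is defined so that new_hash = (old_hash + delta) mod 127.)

Answer: 77

Derivation:
Delta formula: (val(new) - val(old)) * B^(n-1-k) mod M
  val('i') - val('a') = 9 - 1 = 8
  B^(n-1-k) = 7^3 mod 127 = 89
  Delta = 8 * 89 mod 127 = 77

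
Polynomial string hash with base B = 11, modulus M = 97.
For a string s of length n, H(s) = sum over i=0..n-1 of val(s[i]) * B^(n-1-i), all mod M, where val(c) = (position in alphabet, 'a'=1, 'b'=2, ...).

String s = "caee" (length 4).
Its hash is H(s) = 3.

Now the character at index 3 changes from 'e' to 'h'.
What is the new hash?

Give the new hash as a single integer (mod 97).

val('e') = 5, val('h') = 8
Position k = 3, exponent = n-1-k = 0
B^0 mod M = 11^0 mod 97 = 1
Delta = (8 - 5) * 1 mod 97 = 3
New hash = (3 + 3) mod 97 = 6

Answer: 6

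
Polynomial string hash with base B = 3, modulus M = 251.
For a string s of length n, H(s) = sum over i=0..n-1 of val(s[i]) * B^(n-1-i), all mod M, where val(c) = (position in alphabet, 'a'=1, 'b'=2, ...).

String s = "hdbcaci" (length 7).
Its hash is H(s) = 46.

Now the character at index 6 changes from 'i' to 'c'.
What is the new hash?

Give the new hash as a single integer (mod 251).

val('i') = 9, val('c') = 3
Position k = 6, exponent = n-1-k = 0
B^0 mod M = 3^0 mod 251 = 1
Delta = (3 - 9) * 1 mod 251 = 245
New hash = (46 + 245) mod 251 = 40

Answer: 40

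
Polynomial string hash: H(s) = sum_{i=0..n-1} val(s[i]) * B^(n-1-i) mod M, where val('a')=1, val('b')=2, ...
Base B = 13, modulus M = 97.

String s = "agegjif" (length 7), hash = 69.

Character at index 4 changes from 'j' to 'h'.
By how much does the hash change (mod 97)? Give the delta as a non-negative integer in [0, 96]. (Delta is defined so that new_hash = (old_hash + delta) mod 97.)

Delta formula: (val(new) - val(old)) * B^(n-1-k) mod M
  val('h') - val('j') = 8 - 10 = -2
  B^(n-1-k) = 13^2 mod 97 = 72
  Delta = -2 * 72 mod 97 = 50

Answer: 50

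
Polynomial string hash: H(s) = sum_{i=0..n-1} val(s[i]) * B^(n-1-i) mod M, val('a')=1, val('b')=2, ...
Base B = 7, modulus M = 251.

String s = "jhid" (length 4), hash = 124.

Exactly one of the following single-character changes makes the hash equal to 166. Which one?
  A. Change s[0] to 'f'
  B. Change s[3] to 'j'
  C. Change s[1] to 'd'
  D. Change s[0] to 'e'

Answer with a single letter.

Answer: D

Derivation:
Option A: s[0]='j'->'f', delta=(6-10)*7^3 mod 251 = 134, hash=124+134 mod 251 = 7
Option B: s[3]='d'->'j', delta=(10-4)*7^0 mod 251 = 6, hash=124+6 mod 251 = 130
Option C: s[1]='h'->'d', delta=(4-8)*7^2 mod 251 = 55, hash=124+55 mod 251 = 179
Option D: s[0]='j'->'e', delta=(5-10)*7^3 mod 251 = 42, hash=124+42 mod 251 = 166 <-- target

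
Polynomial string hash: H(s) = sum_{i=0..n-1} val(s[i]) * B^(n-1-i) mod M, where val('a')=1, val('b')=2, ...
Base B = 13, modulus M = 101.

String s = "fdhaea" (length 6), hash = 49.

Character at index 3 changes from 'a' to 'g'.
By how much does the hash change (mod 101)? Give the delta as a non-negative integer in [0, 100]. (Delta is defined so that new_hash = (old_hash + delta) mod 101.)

Answer: 4

Derivation:
Delta formula: (val(new) - val(old)) * B^(n-1-k) mod M
  val('g') - val('a') = 7 - 1 = 6
  B^(n-1-k) = 13^2 mod 101 = 68
  Delta = 6 * 68 mod 101 = 4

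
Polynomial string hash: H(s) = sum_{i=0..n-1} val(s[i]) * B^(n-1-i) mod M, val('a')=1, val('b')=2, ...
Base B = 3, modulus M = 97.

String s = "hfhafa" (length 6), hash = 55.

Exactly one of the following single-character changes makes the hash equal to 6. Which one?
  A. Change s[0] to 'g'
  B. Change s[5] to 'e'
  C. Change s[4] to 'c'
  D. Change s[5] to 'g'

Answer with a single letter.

Answer: A

Derivation:
Option A: s[0]='h'->'g', delta=(7-8)*3^5 mod 97 = 48, hash=55+48 mod 97 = 6 <-- target
Option B: s[5]='a'->'e', delta=(5-1)*3^0 mod 97 = 4, hash=55+4 mod 97 = 59
Option C: s[4]='f'->'c', delta=(3-6)*3^1 mod 97 = 88, hash=55+88 mod 97 = 46
Option D: s[5]='a'->'g', delta=(7-1)*3^0 mod 97 = 6, hash=55+6 mod 97 = 61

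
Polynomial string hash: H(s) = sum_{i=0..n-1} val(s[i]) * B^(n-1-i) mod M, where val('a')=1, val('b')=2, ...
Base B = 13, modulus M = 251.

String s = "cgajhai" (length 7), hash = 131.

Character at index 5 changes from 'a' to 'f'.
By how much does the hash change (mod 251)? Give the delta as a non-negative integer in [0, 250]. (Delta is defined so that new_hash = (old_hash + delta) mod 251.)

Answer: 65

Derivation:
Delta formula: (val(new) - val(old)) * B^(n-1-k) mod M
  val('f') - val('a') = 6 - 1 = 5
  B^(n-1-k) = 13^1 mod 251 = 13
  Delta = 5 * 13 mod 251 = 65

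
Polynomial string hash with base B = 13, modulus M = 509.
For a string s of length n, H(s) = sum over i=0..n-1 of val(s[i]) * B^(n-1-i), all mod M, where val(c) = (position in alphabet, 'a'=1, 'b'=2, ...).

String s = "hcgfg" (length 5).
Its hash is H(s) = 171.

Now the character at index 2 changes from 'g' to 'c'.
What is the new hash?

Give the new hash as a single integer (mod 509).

Answer: 4

Derivation:
val('g') = 7, val('c') = 3
Position k = 2, exponent = n-1-k = 2
B^2 mod M = 13^2 mod 509 = 169
Delta = (3 - 7) * 169 mod 509 = 342
New hash = (171 + 342) mod 509 = 4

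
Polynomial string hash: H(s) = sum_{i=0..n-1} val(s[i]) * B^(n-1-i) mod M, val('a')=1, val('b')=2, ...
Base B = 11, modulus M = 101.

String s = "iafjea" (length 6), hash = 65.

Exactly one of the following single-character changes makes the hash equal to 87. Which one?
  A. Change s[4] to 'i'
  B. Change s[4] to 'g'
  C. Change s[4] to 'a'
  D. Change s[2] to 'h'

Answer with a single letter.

Answer: B

Derivation:
Option A: s[4]='e'->'i', delta=(9-5)*11^1 mod 101 = 44, hash=65+44 mod 101 = 8
Option B: s[4]='e'->'g', delta=(7-5)*11^1 mod 101 = 22, hash=65+22 mod 101 = 87 <-- target
Option C: s[4]='e'->'a', delta=(1-5)*11^1 mod 101 = 57, hash=65+57 mod 101 = 21
Option D: s[2]='f'->'h', delta=(8-6)*11^3 mod 101 = 36, hash=65+36 mod 101 = 0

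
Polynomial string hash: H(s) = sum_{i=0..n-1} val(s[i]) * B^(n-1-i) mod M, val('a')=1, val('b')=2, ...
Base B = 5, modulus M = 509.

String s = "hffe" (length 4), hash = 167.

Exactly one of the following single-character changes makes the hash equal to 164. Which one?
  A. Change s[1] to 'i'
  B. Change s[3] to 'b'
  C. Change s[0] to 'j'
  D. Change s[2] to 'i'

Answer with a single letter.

Answer: B

Derivation:
Option A: s[1]='f'->'i', delta=(9-6)*5^2 mod 509 = 75, hash=167+75 mod 509 = 242
Option B: s[3]='e'->'b', delta=(2-5)*5^0 mod 509 = 506, hash=167+506 mod 509 = 164 <-- target
Option C: s[0]='h'->'j', delta=(10-8)*5^3 mod 509 = 250, hash=167+250 mod 509 = 417
Option D: s[2]='f'->'i', delta=(9-6)*5^1 mod 509 = 15, hash=167+15 mod 509 = 182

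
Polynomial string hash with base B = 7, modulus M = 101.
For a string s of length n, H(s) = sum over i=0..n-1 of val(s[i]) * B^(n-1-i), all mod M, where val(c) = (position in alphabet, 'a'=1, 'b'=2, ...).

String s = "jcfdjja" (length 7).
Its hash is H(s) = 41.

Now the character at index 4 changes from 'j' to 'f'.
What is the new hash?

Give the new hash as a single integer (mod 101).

val('j') = 10, val('f') = 6
Position k = 4, exponent = n-1-k = 2
B^2 mod M = 7^2 mod 101 = 49
Delta = (6 - 10) * 49 mod 101 = 6
New hash = (41 + 6) mod 101 = 47

Answer: 47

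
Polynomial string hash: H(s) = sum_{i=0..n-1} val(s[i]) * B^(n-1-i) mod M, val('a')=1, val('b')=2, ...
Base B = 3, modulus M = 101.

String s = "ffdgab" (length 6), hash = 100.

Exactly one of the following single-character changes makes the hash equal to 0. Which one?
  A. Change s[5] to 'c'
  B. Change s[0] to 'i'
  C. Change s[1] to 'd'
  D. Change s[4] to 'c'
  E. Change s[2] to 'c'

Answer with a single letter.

Answer: A

Derivation:
Option A: s[5]='b'->'c', delta=(3-2)*3^0 mod 101 = 1, hash=100+1 mod 101 = 0 <-- target
Option B: s[0]='f'->'i', delta=(9-6)*3^5 mod 101 = 22, hash=100+22 mod 101 = 21
Option C: s[1]='f'->'d', delta=(4-6)*3^4 mod 101 = 40, hash=100+40 mod 101 = 39
Option D: s[4]='a'->'c', delta=(3-1)*3^1 mod 101 = 6, hash=100+6 mod 101 = 5
Option E: s[2]='d'->'c', delta=(3-4)*3^3 mod 101 = 74, hash=100+74 mod 101 = 73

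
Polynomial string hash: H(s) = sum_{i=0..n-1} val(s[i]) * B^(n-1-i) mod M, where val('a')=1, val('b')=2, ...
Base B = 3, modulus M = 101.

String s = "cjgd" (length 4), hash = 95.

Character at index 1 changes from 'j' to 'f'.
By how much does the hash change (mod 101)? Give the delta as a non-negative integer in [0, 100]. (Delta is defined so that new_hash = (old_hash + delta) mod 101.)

Answer: 65

Derivation:
Delta formula: (val(new) - val(old)) * B^(n-1-k) mod M
  val('f') - val('j') = 6 - 10 = -4
  B^(n-1-k) = 3^2 mod 101 = 9
  Delta = -4 * 9 mod 101 = 65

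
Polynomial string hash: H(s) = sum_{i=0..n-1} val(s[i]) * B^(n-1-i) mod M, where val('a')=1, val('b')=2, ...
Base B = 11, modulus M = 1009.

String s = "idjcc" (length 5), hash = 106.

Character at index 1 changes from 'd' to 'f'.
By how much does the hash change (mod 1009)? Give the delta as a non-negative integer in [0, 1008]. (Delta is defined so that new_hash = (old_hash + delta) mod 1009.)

Answer: 644

Derivation:
Delta formula: (val(new) - val(old)) * B^(n-1-k) mod M
  val('f') - val('d') = 6 - 4 = 2
  B^(n-1-k) = 11^3 mod 1009 = 322
  Delta = 2 * 322 mod 1009 = 644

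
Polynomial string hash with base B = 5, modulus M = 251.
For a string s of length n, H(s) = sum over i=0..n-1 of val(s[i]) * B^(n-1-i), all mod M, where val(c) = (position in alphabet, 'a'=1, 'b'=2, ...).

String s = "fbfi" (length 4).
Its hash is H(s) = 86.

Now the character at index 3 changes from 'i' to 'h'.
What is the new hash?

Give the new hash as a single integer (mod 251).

Answer: 85

Derivation:
val('i') = 9, val('h') = 8
Position k = 3, exponent = n-1-k = 0
B^0 mod M = 5^0 mod 251 = 1
Delta = (8 - 9) * 1 mod 251 = 250
New hash = (86 + 250) mod 251 = 85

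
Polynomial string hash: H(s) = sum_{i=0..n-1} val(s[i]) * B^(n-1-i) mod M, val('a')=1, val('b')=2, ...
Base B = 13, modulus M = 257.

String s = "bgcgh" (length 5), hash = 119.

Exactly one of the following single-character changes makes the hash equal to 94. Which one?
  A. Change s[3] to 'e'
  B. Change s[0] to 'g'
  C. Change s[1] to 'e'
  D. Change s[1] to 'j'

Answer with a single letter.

Answer: C

Derivation:
Option A: s[3]='g'->'e', delta=(5-7)*13^1 mod 257 = 231, hash=119+231 mod 257 = 93
Option B: s[0]='b'->'g', delta=(7-2)*13^4 mod 257 = 170, hash=119+170 mod 257 = 32
Option C: s[1]='g'->'e', delta=(5-7)*13^3 mod 257 = 232, hash=119+232 mod 257 = 94 <-- target
Option D: s[1]='g'->'j', delta=(10-7)*13^3 mod 257 = 166, hash=119+166 mod 257 = 28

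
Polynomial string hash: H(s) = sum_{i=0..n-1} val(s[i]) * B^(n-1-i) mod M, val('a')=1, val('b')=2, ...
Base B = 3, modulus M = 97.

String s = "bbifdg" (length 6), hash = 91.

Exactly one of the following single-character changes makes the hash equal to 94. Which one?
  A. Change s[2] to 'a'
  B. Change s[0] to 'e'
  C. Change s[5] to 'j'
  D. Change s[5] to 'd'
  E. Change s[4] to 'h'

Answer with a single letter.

Option A: s[2]='i'->'a', delta=(1-9)*3^3 mod 97 = 75, hash=91+75 mod 97 = 69
Option B: s[0]='b'->'e', delta=(5-2)*3^5 mod 97 = 50, hash=91+50 mod 97 = 44
Option C: s[5]='g'->'j', delta=(10-7)*3^0 mod 97 = 3, hash=91+3 mod 97 = 94 <-- target
Option D: s[5]='g'->'d', delta=(4-7)*3^0 mod 97 = 94, hash=91+94 mod 97 = 88
Option E: s[4]='d'->'h', delta=(8-4)*3^1 mod 97 = 12, hash=91+12 mod 97 = 6

Answer: C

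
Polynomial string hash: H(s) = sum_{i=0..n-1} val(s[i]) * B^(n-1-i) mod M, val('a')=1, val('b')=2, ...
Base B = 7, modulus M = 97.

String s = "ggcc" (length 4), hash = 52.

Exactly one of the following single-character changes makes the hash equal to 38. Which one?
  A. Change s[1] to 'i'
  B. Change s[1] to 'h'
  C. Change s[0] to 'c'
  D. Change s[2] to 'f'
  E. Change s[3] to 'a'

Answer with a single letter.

Option A: s[1]='g'->'i', delta=(9-7)*7^2 mod 97 = 1, hash=52+1 mod 97 = 53
Option B: s[1]='g'->'h', delta=(8-7)*7^2 mod 97 = 49, hash=52+49 mod 97 = 4
Option C: s[0]='g'->'c', delta=(3-7)*7^3 mod 97 = 83, hash=52+83 mod 97 = 38 <-- target
Option D: s[2]='c'->'f', delta=(6-3)*7^1 mod 97 = 21, hash=52+21 mod 97 = 73
Option E: s[3]='c'->'a', delta=(1-3)*7^0 mod 97 = 95, hash=52+95 mod 97 = 50

Answer: C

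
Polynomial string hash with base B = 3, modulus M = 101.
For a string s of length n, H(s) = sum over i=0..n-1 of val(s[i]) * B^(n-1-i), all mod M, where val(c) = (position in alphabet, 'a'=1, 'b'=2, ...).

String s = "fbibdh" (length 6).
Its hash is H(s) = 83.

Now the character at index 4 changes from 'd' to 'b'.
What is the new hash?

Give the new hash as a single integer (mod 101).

val('d') = 4, val('b') = 2
Position k = 4, exponent = n-1-k = 1
B^1 mod M = 3^1 mod 101 = 3
Delta = (2 - 4) * 3 mod 101 = 95
New hash = (83 + 95) mod 101 = 77

Answer: 77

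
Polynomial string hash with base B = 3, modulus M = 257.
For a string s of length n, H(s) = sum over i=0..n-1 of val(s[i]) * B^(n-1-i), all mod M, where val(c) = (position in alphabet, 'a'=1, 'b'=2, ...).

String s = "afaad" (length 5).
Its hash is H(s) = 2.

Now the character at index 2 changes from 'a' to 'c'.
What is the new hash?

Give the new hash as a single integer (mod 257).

Answer: 20

Derivation:
val('a') = 1, val('c') = 3
Position k = 2, exponent = n-1-k = 2
B^2 mod M = 3^2 mod 257 = 9
Delta = (3 - 1) * 9 mod 257 = 18
New hash = (2 + 18) mod 257 = 20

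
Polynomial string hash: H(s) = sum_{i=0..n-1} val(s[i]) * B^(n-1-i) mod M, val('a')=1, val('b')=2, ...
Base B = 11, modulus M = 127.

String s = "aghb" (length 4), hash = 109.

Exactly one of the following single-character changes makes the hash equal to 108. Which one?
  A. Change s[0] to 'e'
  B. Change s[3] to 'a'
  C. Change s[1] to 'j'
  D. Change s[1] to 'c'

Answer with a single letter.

Option A: s[0]='a'->'e', delta=(5-1)*11^3 mod 127 = 117, hash=109+117 mod 127 = 99
Option B: s[3]='b'->'a', delta=(1-2)*11^0 mod 127 = 126, hash=109+126 mod 127 = 108 <-- target
Option C: s[1]='g'->'j', delta=(10-7)*11^2 mod 127 = 109, hash=109+109 mod 127 = 91
Option D: s[1]='g'->'c', delta=(3-7)*11^2 mod 127 = 24, hash=109+24 mod 127 = 6

Answer: B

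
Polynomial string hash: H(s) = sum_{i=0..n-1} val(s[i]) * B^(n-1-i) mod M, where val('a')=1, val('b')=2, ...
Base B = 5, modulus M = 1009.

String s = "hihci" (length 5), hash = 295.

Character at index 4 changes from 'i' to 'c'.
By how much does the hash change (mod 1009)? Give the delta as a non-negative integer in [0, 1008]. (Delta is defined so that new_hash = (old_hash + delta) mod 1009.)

Delta formula: (val(new) - val(old)) * B^(n-1-k) mod M
  val('c') - val('i') = 3 - 9 = -6
  B^(n-1-k) = 5^0 mod 1009 = 1
  Delta = -6 * 1 mod 1009 = 1003

Answer: 1003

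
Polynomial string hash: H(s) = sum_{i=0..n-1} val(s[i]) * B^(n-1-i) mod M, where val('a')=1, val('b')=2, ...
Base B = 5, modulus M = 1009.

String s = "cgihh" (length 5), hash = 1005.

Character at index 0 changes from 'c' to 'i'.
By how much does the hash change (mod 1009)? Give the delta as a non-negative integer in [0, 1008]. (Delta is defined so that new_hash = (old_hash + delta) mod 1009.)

Answer: 723

Derivation:
Delta formula: (val(new) - val(old)) * B^(n-1-k) mod M
  val('i') - val('c') = 9 - 3 = 6
  B^(n-1-k) = 5^4 mod 1009 = 625
  Delta = 6 * 625 mod 1009 = 723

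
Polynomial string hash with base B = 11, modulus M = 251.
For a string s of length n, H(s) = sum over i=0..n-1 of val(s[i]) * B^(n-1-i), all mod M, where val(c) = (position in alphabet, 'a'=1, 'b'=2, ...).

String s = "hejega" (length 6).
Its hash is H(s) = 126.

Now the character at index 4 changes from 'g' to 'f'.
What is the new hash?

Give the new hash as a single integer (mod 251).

Answer: 115

Derivation:
val('g') = 7, val('f') = 6
Position k = 4, exponent = n-1-k = 1
B^1 mod M = 11^1 mod 251 = 11
Delta = (6 - 7) * 11 mod 251 = 240
New hash = (126 + 240) mod 251 = 115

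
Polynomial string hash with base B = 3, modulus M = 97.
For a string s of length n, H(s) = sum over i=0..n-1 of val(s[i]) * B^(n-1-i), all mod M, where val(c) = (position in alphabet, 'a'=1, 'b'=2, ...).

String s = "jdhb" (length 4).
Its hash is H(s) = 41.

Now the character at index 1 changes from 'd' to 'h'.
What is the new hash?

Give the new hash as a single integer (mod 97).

val('d') = 4, val('h') = 8
Position k = 1, exponent = n-1-k = 2
B^2 mod M = 3^2 mod 97 = 9
Delta = (8 - 4) * 9 mod 97 = 36
New hash = (41 + 36) mod 97 = 77

Answer: 77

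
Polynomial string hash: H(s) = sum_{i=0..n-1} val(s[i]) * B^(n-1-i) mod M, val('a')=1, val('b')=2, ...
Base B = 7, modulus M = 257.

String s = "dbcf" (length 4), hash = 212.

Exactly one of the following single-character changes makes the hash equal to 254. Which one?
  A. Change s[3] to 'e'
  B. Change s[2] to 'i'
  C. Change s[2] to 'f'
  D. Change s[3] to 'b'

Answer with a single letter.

Answer: B

Derivation:
Option A: s[3]='f'->'e', delta=(5-6)*7^0 mod 257 = 256, hash=212+256 mod 257 = 211
Option B: s[2]='c'->'i', delta=(9-3)*7^1 mod 257 = 42, hash=212+42 mod 257 = 254 <-- target
Option C: s[2]='c'->'f', delta=(6-3)*7^1 mod 257 = 21, hash=212+21 mod 257 = 233
Option D: s[3]='f'->'b', delta=(2-6)*7^0 mod 257 = 253, hash=212+253 mod 257 = 208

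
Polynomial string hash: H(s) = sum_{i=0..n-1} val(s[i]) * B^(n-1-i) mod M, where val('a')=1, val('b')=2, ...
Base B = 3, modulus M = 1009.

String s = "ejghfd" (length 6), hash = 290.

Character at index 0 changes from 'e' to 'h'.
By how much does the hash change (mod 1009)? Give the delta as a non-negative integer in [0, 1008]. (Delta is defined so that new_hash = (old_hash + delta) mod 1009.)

Answer: 729

Derivation:
Delta formula: (val(new) - val(old)) * B^(n-1-k) mod M
  val('h') - val('e') = 8 - 5 = 3
  B^(n-1-k) = 3^5 mod 1009 = 243
  Delta = 3 * 243 mod 1009 = 729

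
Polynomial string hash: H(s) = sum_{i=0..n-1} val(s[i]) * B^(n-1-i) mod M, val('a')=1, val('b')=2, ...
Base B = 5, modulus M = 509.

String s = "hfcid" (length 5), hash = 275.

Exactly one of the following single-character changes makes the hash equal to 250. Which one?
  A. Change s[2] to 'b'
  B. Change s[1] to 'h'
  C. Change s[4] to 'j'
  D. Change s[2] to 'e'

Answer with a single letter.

Answer: A

Derivation:
Option A: s[2]='c'->'b', delta=(2-3)*5^2 mod 509 = 484, hash=275+484 mod 509 = 250 <-- target
Option B: s[1]='f'->'h', delta=(8-6)*5^3 mod 509 = 250, hash=275+250 mod 509 = 16
Option C: s[4]='d'->'j', delta=(10-4)*5^0 mod 509 = 6, hash=275+6 mod 509 = 281
Option D: s[2]='c'->'e', delta=(5-3)*5^2 mod 509 = 50, hash=275+50 mod 509 = 325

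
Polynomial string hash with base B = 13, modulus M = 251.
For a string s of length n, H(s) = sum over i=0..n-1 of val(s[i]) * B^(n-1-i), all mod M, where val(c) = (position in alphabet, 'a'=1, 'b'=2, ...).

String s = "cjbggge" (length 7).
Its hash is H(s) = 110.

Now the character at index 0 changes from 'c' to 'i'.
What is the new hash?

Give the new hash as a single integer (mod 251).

val('c') = 3, val('i') = 9
Position k = 0, exponent = n-1-k = 6
B^6 mod M = 13^6 mod 251 = 79
Delta = (9 - 3) * 79 mod 251 = 223
New hash = (110 + 223) mod 251 = 82

Answer: 82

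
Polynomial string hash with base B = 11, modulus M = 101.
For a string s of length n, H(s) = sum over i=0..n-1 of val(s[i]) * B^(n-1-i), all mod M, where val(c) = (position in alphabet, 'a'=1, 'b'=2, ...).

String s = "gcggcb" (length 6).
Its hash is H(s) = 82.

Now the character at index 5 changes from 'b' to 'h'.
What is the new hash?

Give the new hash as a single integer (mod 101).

Answer: 88

Derivation:
val('b') = 2, val('h') = 8
Position k = 5, exponent = n-1-k = 0
B^0 mod M = 11^0 mod 101 = 1
Delta = (8 - 2) * 1 mod 101 = 6
New hash = (82 + 6) mod 101 = 88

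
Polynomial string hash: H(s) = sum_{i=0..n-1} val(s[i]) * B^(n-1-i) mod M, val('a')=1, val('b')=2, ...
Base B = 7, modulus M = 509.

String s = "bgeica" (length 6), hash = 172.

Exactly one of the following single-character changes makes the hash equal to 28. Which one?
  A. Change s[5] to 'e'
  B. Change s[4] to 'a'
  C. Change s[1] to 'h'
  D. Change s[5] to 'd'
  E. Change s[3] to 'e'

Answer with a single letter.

Option A: s[5]='a'->'e', delta=(5-1)*7^0 mod 509 = 4, hash=172+4 mod 509 = 176
Option B: s[4]='c'->'a', delta=(1-3)*7^1 mod 509 = 495, hash=172+495 mod 509 = 158
Option C: s[1]='g'->'h', delta=(8-7)*7^4 mod 509 = 365, hash=172+365 mod 509 = 28 <-- target
Option D: s[5]='a'->'d', delta=(4-1)*7^0 mod 509 = 3, hash=172+3 mod 509 = 175
Option E: s[3]='i'->'e', delta=(5-9)*7^2 mod 509 = 313, hash=172+313 mod 509 = 485

Answer: C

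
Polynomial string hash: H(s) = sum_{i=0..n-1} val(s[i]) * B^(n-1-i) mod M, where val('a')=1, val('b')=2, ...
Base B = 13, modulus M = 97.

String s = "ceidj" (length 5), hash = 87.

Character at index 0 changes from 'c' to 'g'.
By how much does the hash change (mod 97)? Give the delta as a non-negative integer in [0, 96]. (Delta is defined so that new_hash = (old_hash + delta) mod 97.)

Delta formula: (val(new) - val(old)) * B^(n-1-k) mod M
  val('g') - val('c') = 7 - 3 = 4
  B^(n-1-k) = 13^4 mod 97 = 43
  Delta = 4 * 43 mod 97 = 75

Answer: 75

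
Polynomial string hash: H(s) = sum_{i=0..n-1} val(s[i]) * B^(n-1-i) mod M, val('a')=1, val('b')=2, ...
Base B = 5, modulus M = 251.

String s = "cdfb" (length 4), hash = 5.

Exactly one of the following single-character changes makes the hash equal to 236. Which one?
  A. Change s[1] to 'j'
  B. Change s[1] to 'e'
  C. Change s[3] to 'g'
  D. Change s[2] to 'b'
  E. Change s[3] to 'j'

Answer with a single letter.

Answer: D

Derivation:
Option A: s[1]='d'->'j', delta=(10-4)*5^2 mod 251 = 150, hash=5+150 mod 251 = 155
Option B: s[1]='d'->'e', delta=(5-4)*5^2 mod 251 = 25, hash=5+25 mod 251 = 30
Option C: s[3]='b'->'g', delta=(7-2)*5^0 mod 251 = 5, hash=5+5 mod 251 = 10
Option D: s[2]='f'->'b', delta=(2-6)*5^1 mod 251 = 231, hash=5+231 mod 251 = 236 <-- target
Option E: s[3]='b'->'j', delta=(10-2)*5^0 mod 251 = 8, hash=5+8 mod 251 = 13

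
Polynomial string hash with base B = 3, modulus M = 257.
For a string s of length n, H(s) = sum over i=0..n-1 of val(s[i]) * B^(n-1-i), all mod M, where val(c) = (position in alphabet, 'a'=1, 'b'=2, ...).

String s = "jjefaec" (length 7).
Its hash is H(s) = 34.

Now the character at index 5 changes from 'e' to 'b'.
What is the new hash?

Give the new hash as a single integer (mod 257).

val('e') = 5, val('b') = 2
Position k = 5, exponent = n-1-k = 1
B^1 mod M = 3^1 mod 257 = 3
Delta = (2 - 5) * 3 mod 257 = 248
New hash = (34 + 248) mod 257 = 25

Answer: 25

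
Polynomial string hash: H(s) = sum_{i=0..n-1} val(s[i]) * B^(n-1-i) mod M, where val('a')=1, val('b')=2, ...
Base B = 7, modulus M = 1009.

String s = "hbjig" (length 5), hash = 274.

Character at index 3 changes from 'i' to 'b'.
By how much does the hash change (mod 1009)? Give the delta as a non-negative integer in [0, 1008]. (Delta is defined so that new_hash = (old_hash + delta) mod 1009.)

Delta formula: (val(new) - val(old)) * B^(n-1-k) mod M
  val('b') - val('i') = 2 - 9 = -7
  B^(n-1-k) = 7^1 mod 1009 = 7
  Delta = -7 * 7 mod 1009 = 960

Answer: 960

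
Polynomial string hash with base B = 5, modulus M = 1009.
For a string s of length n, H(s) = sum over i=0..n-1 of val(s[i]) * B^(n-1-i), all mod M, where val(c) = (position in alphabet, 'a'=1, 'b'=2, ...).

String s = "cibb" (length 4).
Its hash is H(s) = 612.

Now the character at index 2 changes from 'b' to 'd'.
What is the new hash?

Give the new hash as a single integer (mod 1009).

Answer: 622

Derivation:
val('b') = 2, val('d') = 4
Position k = 2, exponent = n-1-k = 1
B^1 mod M = 5^1 mod 1009 = 5
Delta = (4 - 2) * 5 mod 1009 = 10
New hash = (612 + 10) mod 1009 = 622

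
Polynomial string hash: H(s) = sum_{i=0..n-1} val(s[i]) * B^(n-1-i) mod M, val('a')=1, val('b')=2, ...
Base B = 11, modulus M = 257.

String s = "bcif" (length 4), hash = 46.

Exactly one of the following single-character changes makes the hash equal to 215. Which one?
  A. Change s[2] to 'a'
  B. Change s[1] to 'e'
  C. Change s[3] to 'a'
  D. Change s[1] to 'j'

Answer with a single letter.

Answer: A

Derivation:
Option A: s[2]='i'->'a', delta=(1-9)*11^1 mod 257 = 169, hash=46+169 mod 257 = 215 <-- target
Option B: s[1]='c'->'e', delta=(5-3)*11^2 mod 257 = 242, hash=46+242 mod 257 = 31
Option C: s[3]='f'->'a', delta=(1-6)*11^0 mod 257 = 252, hash=46+252 mod 257 = 41
Option D: s[1]='c'->'j', delta=(10-3)*11^2 mod 257 = 76, hash=46+76 mod 257 = 122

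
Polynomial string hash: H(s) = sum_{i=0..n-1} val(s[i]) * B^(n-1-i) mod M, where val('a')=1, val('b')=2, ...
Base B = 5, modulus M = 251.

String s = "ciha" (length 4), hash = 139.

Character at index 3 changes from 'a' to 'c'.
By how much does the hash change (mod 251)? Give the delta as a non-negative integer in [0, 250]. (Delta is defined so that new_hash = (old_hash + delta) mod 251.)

Delta formula: (val(new) - val(old)) * B^(n-1-k) mod M
  val('c') - val('a') = 3 - 1 = 2
  B^(n-1-k) = 5^0 mod 251 = 1
  Delta = 2 * 1 mod 251 = 2

Answer: 2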